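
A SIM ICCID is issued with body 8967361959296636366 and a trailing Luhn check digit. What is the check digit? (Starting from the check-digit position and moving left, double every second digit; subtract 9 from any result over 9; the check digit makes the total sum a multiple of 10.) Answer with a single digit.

2

Partial digits right→left: 6 6 3 6 3 6 6 9 2 9 5 9 1 6 3 7 6 9 8
Double every second digit counting from the check-digit position (so the 1st, 3rd, 5th, ... of the partial from the right).
  doubled (with −9 where >9): 3 6 6 3 4 1 2 6 3 7 → sum 41
  kept as-is: 6 6 6 9 9 9 6 7 9 → sum 67
Total = 41 + 67 = 108.
Check digit = (10 − (108 mod 10)) mod 10 = 2.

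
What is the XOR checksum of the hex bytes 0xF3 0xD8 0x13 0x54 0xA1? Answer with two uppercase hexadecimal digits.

CD

XOR the bytes together:
  start with 0xF3
  0xF3 ⊕ 0xD8 = 0x2B
  0x2B ⊕ 0x13 = 0x38
  0x38 ⊕ 0x54 = 0x6C
  0x6C ⊕ 0xA1 = 0xCD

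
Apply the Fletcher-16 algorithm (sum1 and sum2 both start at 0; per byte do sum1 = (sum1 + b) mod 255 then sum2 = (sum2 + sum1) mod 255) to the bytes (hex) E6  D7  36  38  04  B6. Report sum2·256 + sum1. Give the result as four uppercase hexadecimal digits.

E0E7

Running sums (mod 255):
  after byte 0 (E6): sum1=230, sum2=230
  after byte 1 (D7): sum1=190, sum2=165
  after byte 2 (36): sum1=244, sum2=154
  after byte 3 (38): sum1=45, sum2=199
  after byte 4 (04): sum1=49, sum2=248
  after byte 5 (B6): sum1=231, sum2=224
Checksum = sum2·256 + sum1 = 224·256 + 231 = 57575 = 0xE0E7.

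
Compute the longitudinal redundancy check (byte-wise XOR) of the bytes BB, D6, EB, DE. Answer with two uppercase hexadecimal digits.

XOR the bytes together:
  start with 0xBB
  0xBB ⊕ 0xD6 = 0x6D
  0x6D ⊕ 0xEB = 0x86
  0x86 ⊕ 0xDE = 0x58

58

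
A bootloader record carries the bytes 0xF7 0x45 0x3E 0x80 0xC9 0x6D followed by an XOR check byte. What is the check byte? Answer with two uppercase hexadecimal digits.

A8

XOR the bytes together:
  start with 0xF7
  0xF7 ⊕ 0x45 = 0xB2
  0xB2 ⊕ 0x3E = 0x8C
  0x8C ⊕ 0x80 = 0x0C
  0x0C ⊕ 0xC9 = 0xC5
  0xC5 ⊕ 0x6D = 0xA8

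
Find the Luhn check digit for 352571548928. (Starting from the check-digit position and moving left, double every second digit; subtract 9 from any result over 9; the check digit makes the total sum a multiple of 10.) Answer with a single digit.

5

Partial digits right→left: 8 2 9 8 4 5 1 7 5 2 5 3
Double every second digit counting from the check-digit position (so the 1st, 3rd, 5th, ... of the partial from the right).
  doubled (with −9 where >9): 7 9 8 2 1 1 → sum 28
  kept as-is: 2 8 5 7 2 3 → sum 27
Total = 28 + 27 = 55.
Check digit = (10 − (55 mod 10)) mod 10 = 5.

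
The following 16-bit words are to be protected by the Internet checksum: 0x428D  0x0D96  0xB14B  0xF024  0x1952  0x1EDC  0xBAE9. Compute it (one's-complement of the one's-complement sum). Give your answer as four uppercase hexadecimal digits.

One's-complement addition (fold any carry out of bit 15 back into bit 0):
  0x428D + 0x0D96 = 0x05023
  0x5023 + 0xB14B = 0x1016E → wrap carry → 0x016F
  0x016F + 0xF024 = 0x0F193
  0xF193 + 0x1952 = 0x10AE5 → wrap carry → 0x0AE6
  0x0AE6 + 0x1EDC = 0x029C2
  0x29C2 + 0xBAE9 = 0x0E4AB
One's-complement sum = 0xE4AB.
Checksum = ~0xE4AB & 0xFFFF = 0x1B54.

1B54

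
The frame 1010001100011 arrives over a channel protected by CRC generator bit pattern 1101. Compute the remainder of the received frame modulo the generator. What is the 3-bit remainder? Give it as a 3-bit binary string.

Modulo-2 division of 1010001100011 by 1101:
  pos 0: 1010 XOR 1101 = 0111
  pos 1: 1110 XOR 1101 = 0011
  pos 3: 1101 XOR 1101 = 0000
  pos 7: 1000 XOR 1101 = 0101
  pos 8: 1011 XOR 1101 = 0110
  pos 9: 1101 XOR 1101 = 0000
Remainder = 000 (zero — the frame passes the CRC check).

000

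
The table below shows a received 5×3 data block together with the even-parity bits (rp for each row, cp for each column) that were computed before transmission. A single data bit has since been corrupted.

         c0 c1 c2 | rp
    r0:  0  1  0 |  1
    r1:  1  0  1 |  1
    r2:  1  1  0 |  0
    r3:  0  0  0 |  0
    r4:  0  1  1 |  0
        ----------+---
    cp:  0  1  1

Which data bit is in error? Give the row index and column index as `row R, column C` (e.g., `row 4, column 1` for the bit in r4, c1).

Recompute each row's even parity and compare to rp:
  r0: data parity 1, sent rp 1 → ok
  r1: data parity 0, sent rp 1 → mismatch
  r2: data parity 0, sent rp 0 → ok
  r3: data parity 0, sent rp 0 → ok
  r4: data parity 0, sent rp 0 → ok
Recompute each column's even parity and compare to cp:
  c0: data parity 0, sent cp 0 → ok
  c1: data parity 1, sent cp 1 → ok
  c2: data parity 0, sent cp 1 → mismatch
Exactly one row (r1) and one column (c2) fail → the flipped bit is at their intersection.

row 1, column 2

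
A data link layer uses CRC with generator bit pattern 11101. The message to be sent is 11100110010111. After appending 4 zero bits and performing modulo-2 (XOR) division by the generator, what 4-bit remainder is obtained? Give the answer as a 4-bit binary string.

Append 4 zeros: 111001100101110000. Divide by 11101 (XOR where the leading bit is 1):
  pos 0: 11100 XOR 11101 = 00001
  pos 4: 11100 XOR 11101 = 00001
  pos 8: 11011 XOR 11101 = 00110
  pos 10: 11010 XOR 11101 = 00111
  pos 12: 11100 XOR 11101 = 00001
Remainder (last 4 bits) = 0010. This is the CRC / FCS.

0010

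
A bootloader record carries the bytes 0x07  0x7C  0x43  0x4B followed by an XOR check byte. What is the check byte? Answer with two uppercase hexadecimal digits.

73

XOR the bytes together:
  start with 0x07
  0x07 ⊕ 0x7C = 0x7B
  0x7B ⊕ 0x43 = 0x38
  0x38 ⊕ 0x4B = 0x73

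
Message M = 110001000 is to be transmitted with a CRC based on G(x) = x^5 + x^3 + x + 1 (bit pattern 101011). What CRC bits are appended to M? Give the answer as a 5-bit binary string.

01011

Append 5 zeros: 11000100000000. Divide by 101011 (XOR where the leading bit is 1):
  pos 0: 110001 XOR 101011 = 011010
  pos 1: 110100 XOR 101011 = 011111
  pos 2: 111110 XOR 101011 = 010101
  pos 3: 101010 XOR 101011 = 000001
  pos 8: 100000 XOR 101011 = 001011
Remainder (last 5 bits) = 01011. This is the CRC / FCS.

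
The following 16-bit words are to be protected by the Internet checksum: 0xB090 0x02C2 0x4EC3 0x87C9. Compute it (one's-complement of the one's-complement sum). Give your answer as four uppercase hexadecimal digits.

One's-complement addition (fold any carry out of bit 15 back into bit 0):
  0xB090 + 0x02C2 = 0x0B352
  0xB352 + 0x4EC3 = 0x10215 → wrap carry → 0x0216
  0x0216 + 0x87C9 = 0x089DF
One's-complement sum = 0x89DF.
Checksum = ~0x89DF & 0xFFFF = 0x7620.

7620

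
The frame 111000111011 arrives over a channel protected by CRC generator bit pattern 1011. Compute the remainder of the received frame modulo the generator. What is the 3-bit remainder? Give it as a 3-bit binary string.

Modulo-2 division of 111000111011 by 1011:
  pos 0: 1110 XOR 1011 = 0101
  pos 1: 1010 XOR 1011 = 0001
  pos 4: 1011 XOR 1011 = 0000
  pos 8: 1011 XOR 1011 = 0000
Remainder = 000 (zero — the frame passes the CRC check).

000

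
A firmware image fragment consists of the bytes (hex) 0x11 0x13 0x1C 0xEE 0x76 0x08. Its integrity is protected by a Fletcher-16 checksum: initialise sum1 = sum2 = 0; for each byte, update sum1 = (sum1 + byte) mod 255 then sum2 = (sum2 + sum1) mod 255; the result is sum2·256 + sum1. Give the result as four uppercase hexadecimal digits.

Running sums (mod 255):
  after byte 0 (0x11): sum1=17, sum2=17
  after byte 1 (0x13): sum1=36, sum2=53
  after byte 2 (0x1C): sum1=64, sum2=117
  after byte 3 (0xEE): sum1=47, sum2=164
  after byte 4 (0x76): sum1=165, sum2=74
  after byte 5 (0x08): sum1=173, sum2=247
Checksum = sum2·256 + sum1 = 247·256 + 173 = 63405 = 0xF7AD.

F7AD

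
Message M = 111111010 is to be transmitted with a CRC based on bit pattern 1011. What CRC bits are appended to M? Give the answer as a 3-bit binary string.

Append 3 zeros: 111111010000. Divide by 1011 (XOR where the leading bit is 1):
  pos 0: 1111 XOR 1011 = 0100
  pos 1: 1001 XOR 1011 = 0010
  pos 3: 1010 XOR 1011 = 0001
  pos 6: 1100 XOR 1011 = 0111
  pos 7: 1110 XOR 1011 = 0101
  pos 8: 1010 XOR 1011 = 0001
Remainder (last 3 bits) = 001. This is the CRC / FCS.

001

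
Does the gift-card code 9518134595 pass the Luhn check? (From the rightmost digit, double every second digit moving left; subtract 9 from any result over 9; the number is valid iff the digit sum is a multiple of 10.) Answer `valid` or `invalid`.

From the right, keep odd positions and double even positions (subtract 9 from any doubled value over 9):
  doubled (positions 2,4,...): 9 8 2 2 9 → sum 30
  kept (positions 1,3,...): 5 5 3 8 5 → sum 26
Total = 56.
56 mod 10 = 6, so the number is invalid.

invalid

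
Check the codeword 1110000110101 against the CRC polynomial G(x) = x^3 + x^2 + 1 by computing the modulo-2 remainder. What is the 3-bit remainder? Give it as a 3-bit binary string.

000

Modulo-2 division of 1110000110101 by 1101:
  pos 0: 1110 XOR 1101 = 0011
  pos 2: 1100 XOR 1101 = 0001
  pos 5: 1011 XOR 1101 = 0110
  pos 6: 1100 XOR 1101 = 0001
  pos 9: 1101 XOR 1101 = 0000
Remainder = 000 (zero — the frame passes the CRC check).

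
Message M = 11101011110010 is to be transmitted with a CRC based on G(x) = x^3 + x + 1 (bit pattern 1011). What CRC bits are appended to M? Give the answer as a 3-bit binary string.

Append 3 zeros: 11101011110010000. Divide by 1011 (XOR where the leading bit is 1):
  pos 0: 1110 XOR 1011 = 0101
  pos 1: 1011 XOR 1011 = 0000
  pos 6: 1111 XOR 1011 = 0100
  pos 7: 1000 XOR 1011 = 0011
  pos 9: 1101 XOR 1011 = 0110
  pos 10: 1100 XOR 1011 = 0111
  pos 11: 1110 XOR 1011 = 0101
  pos 12: 1010 XOR 1011 = 0001
Remainder (last 3 bits) = 010. This is the CRC / FCS.

010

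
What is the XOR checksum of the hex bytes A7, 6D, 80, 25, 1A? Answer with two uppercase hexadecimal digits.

75

XOR the bytes together:
  start with 0xA7
  0xA7 ⊕ 0x6D = 0xCA
  0xCA ⊕ 0x80 = 0x4A
  0x4A ⊕ 0x25 = 0x6F
  0x6F ⊕ 0x1A = 0x75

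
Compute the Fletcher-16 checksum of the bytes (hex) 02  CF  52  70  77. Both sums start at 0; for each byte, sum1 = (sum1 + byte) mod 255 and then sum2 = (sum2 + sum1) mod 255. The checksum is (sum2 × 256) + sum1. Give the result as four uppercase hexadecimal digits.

980C

Running sums (mod 255):
  after byte 0 (02): sum1=2, sum2=2
  after byte 1 (CF): sum1=209, sum2=211
  after byte 2 (52): sum1=36, sum2=247
  after byte 3 (70): sum1=148, sum2=140
  after byte 4 (77): sum1=12, sum2=152
Checksum = sum2·256 + sum1 = 152·256 + 12 = 38924 = 0x980C.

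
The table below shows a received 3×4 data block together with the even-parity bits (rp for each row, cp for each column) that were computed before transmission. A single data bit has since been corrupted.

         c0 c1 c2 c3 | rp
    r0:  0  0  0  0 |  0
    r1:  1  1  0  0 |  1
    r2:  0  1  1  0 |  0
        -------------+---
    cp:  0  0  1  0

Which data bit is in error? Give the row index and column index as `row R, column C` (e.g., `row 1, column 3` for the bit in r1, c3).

Recompute each row's even parity and compare to rp:
  r0: data parity 0, sent rp 0 → ok
  r1: data parity 0, sent rp 1 → mismatch
  r2: data parity 0, sent rp 0 → ok
Recompute each column's even parity and compare to cp:
  c0: data parity 1, sent cp 0 → mismatch
  c1: data parity 0, sent cp 0 → ok
  c2: data parity 1, sent cp 1 → ok
  c3: data parity 0, sent cp 0 → ok
Exactly one row (r1) and one column (c0) fail → the flipped bit is at their intersection.

row 1, column 0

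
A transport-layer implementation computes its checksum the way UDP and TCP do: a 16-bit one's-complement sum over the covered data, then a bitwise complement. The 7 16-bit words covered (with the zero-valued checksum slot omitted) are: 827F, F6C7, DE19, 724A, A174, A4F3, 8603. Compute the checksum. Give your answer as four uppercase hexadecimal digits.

One's-complement addition (fold any carry out of bit 15 back into bit 0):
  0x827F + 0xF6C7 = 0x17946 → wrap carry → 0x7947
  0x7947 + 0xDE19 = 0x15760 → wrap carry → 0x5761
  0x5761 + 0x724A = 0x0C9AB
  0xC9AB + 0xA174 = 0x16B1F → wrap carry → 0x6B20
  0x6B20 + 0xA4F3 = 0x11013 → wrap carry → 0x1014
  0x1014 + 0x8603 = 0x09617
One's-complement sum = 0x9617.
Checksum = ~0x9617 & 0xFFFF = 0x69E8.

69E8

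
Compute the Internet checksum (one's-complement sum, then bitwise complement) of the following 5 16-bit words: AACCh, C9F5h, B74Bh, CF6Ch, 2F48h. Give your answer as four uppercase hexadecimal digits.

D53C

One's-complement addition (fold any carry out of bit 15 back into bit 0):
  0xAACC + 0xC9F5 = 0x174C1 → wrap carry → 0x74C2
  0x74C2 + 0xB74B = 0x12C0D → wrap carry → 0x2C0E
  0x2C0E + 0xCF6C = 0x0FB7A
  0xFB7A + 0x2F48 = 0x12AC2 → wrap carry → 0x2AC3
One's-complement sum = 0x2AC3.
Checksum = ~0x2AC3 & 0xFFFF = 0xD53C.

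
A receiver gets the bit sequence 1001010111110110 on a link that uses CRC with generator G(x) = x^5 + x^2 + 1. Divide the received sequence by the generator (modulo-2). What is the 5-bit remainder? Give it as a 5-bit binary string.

Modulo-2 division of 1001010111110110 by 100101:
  pos 0: 100101 XOR 100101 = 000000
  pos 7: 111110 XOR 100101 = 011011
  pos 8: 110111 XOR 100101 = 010010
  pos 9: 100101 XOR 100101 = 000000
Remainder = 00000 (zero — the frame passes the CRC check).

00000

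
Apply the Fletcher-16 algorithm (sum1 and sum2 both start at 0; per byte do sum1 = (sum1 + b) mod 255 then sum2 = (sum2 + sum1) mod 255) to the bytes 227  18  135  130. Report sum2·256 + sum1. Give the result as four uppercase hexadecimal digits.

Running sums (mod 255):
  after byte 0 (227): sum1=227, sum2=227
  after byte 1 (18): sum1=245, sum2=217
  after byte 2 (135): sum1=125, sum2=87
  after byte 3 (130): sum1=0, sum2=87
Checksum = sum2·256 + sum1 = 87·256 + 0 = 22272 = 0x5700.

5700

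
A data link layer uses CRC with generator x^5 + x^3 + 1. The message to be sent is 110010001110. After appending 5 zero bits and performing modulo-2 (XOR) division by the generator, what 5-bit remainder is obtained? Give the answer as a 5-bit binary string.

10001

Append 5 zeros: 11001000111000000. Divide by 101001 (XOR where the leading bit is 1):
  pos 0: 110010 XOR 101001 = 011011
  pos 1: 110110 XOR 101001 = 011111
  pos 2: 111110 XOR 101001 = 010111
  pos 3: 101111 XOR 101001 = 000110
  pos 6: 110110 XOR 101001 = 011111
  pos 7: 111110 XOR 101001 = 010111
  pos 8: 101110 XOR 101001 = 000111
  pos 11: 111000 XOR 101001 = 010001
Remainder (last 5 bits) = 10001. This is the CRC / FCS.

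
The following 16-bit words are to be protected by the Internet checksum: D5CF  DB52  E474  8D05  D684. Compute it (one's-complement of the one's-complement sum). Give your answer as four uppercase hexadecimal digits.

06DE

One's-complement addition (fold any carry out of bit 15 back into bit 0):
  0xD5CF + 0xDB52 = 0x1B121 → wrap carry → 0xB122
  0xB122 + 0xE474 = 0x19596 → wrap carry → 0x9597
  0x9597 + 0x8D05 = 0x1229C → wrap carry → 0x229D
  0x229D + 0xD684 = 0x0F921
One's-complement sum = 0xF921.
Checksum = ~0xF921 & 0xFFFF = 0x06DE.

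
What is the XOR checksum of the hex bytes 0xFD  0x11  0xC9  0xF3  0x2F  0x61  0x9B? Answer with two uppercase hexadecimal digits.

03

XOR the bytes together:
  start with 0xFD
  0xFD ⊕ 0x11 = 0xEC
  0xEC ⊕ 0xC9 = 0x25
  0x25 ⊕ 0xF3 = 0xD6
  0xD6 ⊕ 0x2F = 0xF9
  0xF9 ⊕ 0x61 = 0x98
  0x98 ⊕ 0x9B = 0x03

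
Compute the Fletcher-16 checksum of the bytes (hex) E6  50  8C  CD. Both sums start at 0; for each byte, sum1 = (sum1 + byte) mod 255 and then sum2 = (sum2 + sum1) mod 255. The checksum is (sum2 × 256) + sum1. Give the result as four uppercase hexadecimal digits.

7391

Running sums (mod 255):
  after byte 0 (E6): sum1=230, sum2=230
  after byte 1 (50): sum1=55, sum2=30
  after byte 2 (8C): sum1=195, sum2=225
  after byte 3 (CD): sum1=145, sum2=115
Checksum = sum2·256 + sum1 = 115·256 + 145 = 29585 = 0x7391.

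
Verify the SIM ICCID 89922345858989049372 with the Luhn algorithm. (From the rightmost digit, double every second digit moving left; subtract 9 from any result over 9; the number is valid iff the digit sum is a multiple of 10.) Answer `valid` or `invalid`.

From the right, keep odd positions and double even positions (subtract 9 from any doubled value over 9):
  doubled (positions 2,4,...): 5 9 0 7 7 7 8 4 9 7 → sum 63
  kept (positions 1,3,...): 2 3 4 9 9 5 5 3 2 9 → sum 51
Total = 114.
114 mod 10 = 4, so the number is invalid.

invalid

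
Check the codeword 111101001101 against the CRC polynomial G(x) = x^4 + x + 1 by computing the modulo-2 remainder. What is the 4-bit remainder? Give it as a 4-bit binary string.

Modulo-2 division of 111101001101 by 10011:
  pos 0: 11110 XOR 10011 = 01101
  pos 1: 11011 XOR 10011 = 01000
  pos 2: 10000 XOR 10011 = 00011
  pos 5: 11011 XOR 10011 = 01000
  pos 6: 10000 XOR 10011 = 00011
Remainder = 0111 (nonzero — an error is detected).

0111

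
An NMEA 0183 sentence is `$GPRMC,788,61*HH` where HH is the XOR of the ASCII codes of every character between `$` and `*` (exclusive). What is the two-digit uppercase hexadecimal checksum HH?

XOR the ASCII codes of the payload characters:
  'G' = 0x47 → acc = 0x47
  'P' = 0x50 → acc = 0x17
  'R' = 0x52 → acc = 0x45
  'M' = 0x4D → acc = 0x08
  'C' = 0x43 → acc = 0x4B
  ',' = 0x2C → acc = 0x67
  '7' = 0x37 → acc = 0x50
  '8' = 0x38 → acc = 0x68
  '8' = 0x38 → acc = 0x50
  ',' = 0x2C → acc = 0x7C
  '6' = 0x36 → acc = 0x4A
  '1' = 0x31 → acc = 0x7B
Checksum = 0x7B.

7B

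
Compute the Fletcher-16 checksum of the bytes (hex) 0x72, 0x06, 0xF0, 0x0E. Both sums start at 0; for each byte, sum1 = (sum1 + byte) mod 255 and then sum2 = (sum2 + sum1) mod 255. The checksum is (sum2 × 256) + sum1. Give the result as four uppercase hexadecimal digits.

CB77

Running sums (mod 255):
  after byte 0 (0x72): sum1=114, sum2=114
  after byte 1 (0x06): sum1=120, sum2=234
  after byte 2 (0xF0): sum1=105, sum2=84
  after byte 3 (0x0E): sum1=119, sum2=203
Checksum = sum2·256 + sum1 = 203·256 + 119 = 52087 = 0xCB77.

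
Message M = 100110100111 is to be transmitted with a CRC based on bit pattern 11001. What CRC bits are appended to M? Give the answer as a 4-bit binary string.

0111

Append 4 zeros: 1001101001110000. Divide by 11001 (XOR where the leading bit is 1):
  pos 0: 10011 XOR 11001 = 01010
  pos 1: 10100 XOR 11001 = 01101
  pos 2: 11011 XOR 11001 = 00010
  pos 5: 10001 XOR 11001 = 01000
  pos 6: 10001 XOR 11001 = 01000
  pos 7: 10001 XOR 11001 = 01000
  pos 8: 10000 XOR 11001 = 01001
  pos 9: 10010 XOR 11001 = 01011
  pos 10: 10110 XOR 11001 = 01111
  pos 11: 11110 XOR 11001 = 00111
Remainder (last 4 bits) = 0111. This is the CRC / FCS.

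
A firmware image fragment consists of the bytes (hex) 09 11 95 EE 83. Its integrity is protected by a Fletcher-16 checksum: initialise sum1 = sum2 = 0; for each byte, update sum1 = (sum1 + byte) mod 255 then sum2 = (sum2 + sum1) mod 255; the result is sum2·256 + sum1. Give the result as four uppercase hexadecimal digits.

9322

Running sums (mod 255):
  after byte 0 (09): sum1=9, sum2=9
  after byte 1 (11): sum1=26, sum2=35
  after byte 2 (95): sum1=175, sum2=210
  after byte 3 (EE): sum1=158, sum2=113
  after byte 4 (83): sum1=34, sum2=147
Checksum = sum2·256 + sum1 = 147·256 + 34 = 37666 = 0x9322.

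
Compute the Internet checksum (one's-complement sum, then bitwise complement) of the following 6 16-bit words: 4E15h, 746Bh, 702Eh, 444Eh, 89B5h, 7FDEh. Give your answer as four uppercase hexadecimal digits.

7F6E

One's-complement addition (fold any carry out of bit 15 back into bit 0):
  0x4E15 + 0x746B = 0x0C280
  0xC280 + 0x702E = 0x132AE → wrap carry → 0x32AF
  0x32AF + 0x444E = 0x076FD
  0x76FD + 0x89B5 = 0x100B2 → wrap carry → 0x00B3
  0x00B3 + 0x7FDE = 0x08091
One's-complement sum = 0x8091.
Checksum = ~0x8091 & 0xFFFF = 0x7F6E.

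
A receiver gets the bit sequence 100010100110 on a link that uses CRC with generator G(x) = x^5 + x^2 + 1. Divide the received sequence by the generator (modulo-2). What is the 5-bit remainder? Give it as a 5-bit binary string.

10000

Modulo-2 division of 100010100110 by 100101:
  pos 0: 100010 XOR 100101 = 000111
  pos 3: 111100 XOR 100101 = 011001
  pos 4: 110011 XOR 100101 = 010110
  pos 5: 101101 XOR 100101 = 001000
Remainder = 10000 (nonzero — an error is detected).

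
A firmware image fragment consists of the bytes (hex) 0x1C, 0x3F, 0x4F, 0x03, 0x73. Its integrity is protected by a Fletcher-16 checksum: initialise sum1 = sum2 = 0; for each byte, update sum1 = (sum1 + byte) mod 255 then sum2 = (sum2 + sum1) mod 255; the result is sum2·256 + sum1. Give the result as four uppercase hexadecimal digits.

F021

Running sums (mod 255):
  after byte 0 (0x1C): sum1=28, sum2=28
  after byte 1 (0x3F): sum1=91, sum2=119
  after byte 2 (0x4F): sum1=170, sum2=34
  after byte 3 (0x03): sum1=173, sum2=207
  after byte 4 (0x73): sum1=33, sum2=240
Checksum = sum2·256 + sum1 = 240·256 + 33 = 61473 = 0xF021.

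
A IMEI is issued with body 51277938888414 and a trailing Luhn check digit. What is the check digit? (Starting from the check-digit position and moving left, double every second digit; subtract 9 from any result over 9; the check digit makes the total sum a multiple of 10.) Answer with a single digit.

0

Partial digits right→left: 4 1 4 8 8 8 8 3 9 7 7 2 1 5
Double every second digit counting from the check-digit position (so the 1st, 3rd, 5th, ... of the partial from the right).
  doubled (with −9 where >9): 8 8 7 7 9 5 2 → sum 46
  kept as-is: 1 8 8 3 7 2 5 → sum 34
Total = 46 + 34 = 80.
Check digit = (10 − (80 mod 10)) mod 10 = 0.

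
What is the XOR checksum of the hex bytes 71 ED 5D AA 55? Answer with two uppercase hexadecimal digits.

3E

XOR the bytes together:
  start with 0x71
  0x71 ⊕ 0xED = 0x9C
  0x9C ⊕ 0x5D = 0xC1
  0xC1 ⊕ 0xAA = 0x6B
  0x6B ⊕ 0x55 = 0x3E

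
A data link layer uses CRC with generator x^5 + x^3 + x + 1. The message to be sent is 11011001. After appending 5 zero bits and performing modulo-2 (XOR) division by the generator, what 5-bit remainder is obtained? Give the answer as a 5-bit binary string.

01110

Append 5 zeros: 1101100100000. Divide by 101011 (XOR where the leading bit is 1):
  pos 0: 110110 XOR 101011 = 011101
  pos 1: 111010 XOR 101011 = 010001
  pos 2: 100011 XOR 101011 = 001000
  pos 4: 100000 XOR 101011 = 001011
  pos 6: 101100 XOR 101011 = 000111
Remainder (last 5 bits) = 01110. This is the CRC / FCS.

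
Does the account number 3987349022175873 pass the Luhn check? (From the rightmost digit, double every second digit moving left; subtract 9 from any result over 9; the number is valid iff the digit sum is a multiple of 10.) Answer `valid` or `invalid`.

From the right, keep odd positions and double even positions (subtract 9 from any doubled value over 9):
  doubled (positions 2,4,...): 5 1 2 4 9 6 7 6 → sum 40
  kept (positions 1,3,...): 3 8 7 2 0 4 7 9 → sum 40
Total = 80.
80 mod 10 = 0, so the number is valid.

valid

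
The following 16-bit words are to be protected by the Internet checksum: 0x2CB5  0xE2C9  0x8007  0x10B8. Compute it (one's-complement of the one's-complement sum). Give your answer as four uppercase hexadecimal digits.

5FC1

One's-complement addition (fold any carry out of bit 15 back into bit 0):
  0x2CB5 + 0xE2C9 = 0x10F7E → wrap carry → 0x0F7F
  0x0F7F + 0x8007 = 0x08F86
  0x8F86 + 0x10B8 = 0x0A03E
One's-complement sum = 0xA03E.
Checksum = ~0xA03E & 0xFFFF = 0x5FC1.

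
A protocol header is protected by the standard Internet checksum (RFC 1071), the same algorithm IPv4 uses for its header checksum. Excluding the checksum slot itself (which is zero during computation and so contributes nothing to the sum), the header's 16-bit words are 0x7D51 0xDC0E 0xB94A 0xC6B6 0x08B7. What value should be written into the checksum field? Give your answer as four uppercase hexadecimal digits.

1DE7

One's-complement addition (fold any carry out of bit 15 back into bit 0):
  0x7D51 + 0xDC0E = 0x1595F → wrap carry → 0x5960
  0x5960 + 0xB94A = 0x112AA → wrap carry → 0x12AB
  0x12AB + 0xC6B6 = 0x0D961
  0xD961 + 0x08B7 = 0x0E218
One's-complement sum = 0xE218.
Checksum = ~0xE218 & 0xFFFF = 0x1DE7.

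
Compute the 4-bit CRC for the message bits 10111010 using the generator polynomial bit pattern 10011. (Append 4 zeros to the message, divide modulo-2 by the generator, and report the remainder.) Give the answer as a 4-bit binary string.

1100

Append 4 zeros: 101110100000. Divide by 10011 (XOR where the leading bit is 1):
  pos 0: 10111 XOR 10011 = 00100
  pos 2: 10001 XOR 10011 = 00010
  pos 5: 10000 XOR 10011 = 00011
Remainder (last 4 bits) = 1100. This is the CRC / FCS.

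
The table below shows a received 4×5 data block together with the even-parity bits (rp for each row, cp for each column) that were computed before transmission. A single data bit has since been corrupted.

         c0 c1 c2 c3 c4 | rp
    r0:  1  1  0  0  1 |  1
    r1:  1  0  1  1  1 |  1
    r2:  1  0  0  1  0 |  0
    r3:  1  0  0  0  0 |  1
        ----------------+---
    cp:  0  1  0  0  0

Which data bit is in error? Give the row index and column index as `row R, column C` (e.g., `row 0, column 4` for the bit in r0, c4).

row 1, column 2

Recompute each row's even parity and compare to rp:
  r0: data parity 1, sent rp 1 → ok
  r1: data parity 0, sent rp 1 → mismatch
  r2: data parity 0, sent rp 0 → ok
  r3: data parity 1, sent rp 1 → ok
Recompute each column's even parity and compare to cp:
  c0: data parity 0, sent cp 0 → ok
  c1: data parity 1, sent cp 1 → ok
  c2: data parity 1, sent cp 0 → mismatch
  c3: data parity 0, sent cp 0 → ok
  c4: data parity 0, sent cp 0 → ok
Exactly one row (r1) and one column (c2) fail → the flipped bit is at their intersection.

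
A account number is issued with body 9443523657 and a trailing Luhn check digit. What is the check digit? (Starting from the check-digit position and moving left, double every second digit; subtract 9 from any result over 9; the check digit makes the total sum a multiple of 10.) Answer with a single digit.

Partial digits right→left: 7 5 6 3 2 5 3 4 4 9
Double every second digit counting from the check-digit position (so the 1st, 3rd, 5th, ... of the partial from the right).
  doubled (with −9 where >9): 5 3 4 6 8 → sum 26
  kept as-is: 5 3 5 4 9 → sum 26
Total = 26 + 26 = 52.
Check digit = (10 − (52 mod 10)) mod 10 = 8.

8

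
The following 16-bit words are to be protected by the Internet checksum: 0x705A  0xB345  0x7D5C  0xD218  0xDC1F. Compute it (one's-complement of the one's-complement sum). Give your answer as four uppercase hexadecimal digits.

B0CA

One's-complement addition (fold any carry out of bit 15 back into bit 0):
  0x705A + 0xB345 = 0x1239F → wrap carry → 0x23A0
  0x23A0 + 0x7D5C = 0x0A0FC
  0xA0FC + 0xD218 = 0x17314 → wrap carry → 0x7315
  0x7315 + 0xDC1F = 0x14F34 → wrap carry → 0x4F35
One's-complement sum = 0x4F35.
Checksum = ~0x4F35 & 0xFFFF = 0xB0CA.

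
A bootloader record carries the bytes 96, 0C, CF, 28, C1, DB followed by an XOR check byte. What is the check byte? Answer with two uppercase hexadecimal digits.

67

XOR the bytes together:
  start with 0x96
  0x96 ⊕ 0x0C = 0x9A
  0x9A ⊕ 0xCF = 0x55
  0x55 ⊕ 0x28 = 0x7D
  0x7D ⊕ 0xC1 = 0xBC
  0xBC ⊕ 0xDB = 0x67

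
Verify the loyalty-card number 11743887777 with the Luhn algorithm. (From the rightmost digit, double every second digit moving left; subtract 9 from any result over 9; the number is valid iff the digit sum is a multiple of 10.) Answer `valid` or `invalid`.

From the right, keep odd positions and double even positions (subtract 9 from any doubled value over 9):
  doubled (positions 2,4,...): 5 5 7 8 2 → sum 27
  kept (positions 1,3,...): 7 7 8 3 7 1 → sum 33
Total = 60.
60 mod 10 = 0, so the number is valid.

valid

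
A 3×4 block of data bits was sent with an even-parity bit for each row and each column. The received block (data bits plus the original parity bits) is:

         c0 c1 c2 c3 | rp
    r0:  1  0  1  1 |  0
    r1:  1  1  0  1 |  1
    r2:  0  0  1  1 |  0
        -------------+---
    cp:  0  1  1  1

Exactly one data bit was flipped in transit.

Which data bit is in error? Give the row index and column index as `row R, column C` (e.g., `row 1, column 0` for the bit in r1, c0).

row 0, column 2

Recompute each row's even parity and compare to rp:
  r0: data parity 1, sent rp 0 → mismatch
  r1: data parity 1, sent rp 1 → ok
  r2: data parity 0, sent rp 0 → ok
Recompute each column's even parity and compare to cp:
  c0: data parity 0, sent cp 0 → ok
  c1: data parity 1, sent cp 1 → ok
  c2: data parity 0, sent cp 1 → mismatch
  c3: data parity 1, sent cp 1 → ok
Exactly one row (r0) and one column (c2) fail → the flipped bit is at their intersection.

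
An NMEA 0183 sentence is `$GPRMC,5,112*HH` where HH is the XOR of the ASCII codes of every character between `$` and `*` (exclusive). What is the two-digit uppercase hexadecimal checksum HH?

XOR the ASCII codes of the payload characters:
  'G' = 0x47 → acc = 0x47
  'P' = 0x50 → acc = 0x17
  'R' = 0x52 → acc = 0x45
  'M' = 0x4D → acc = 0x08
  'C' = 0x43 → acc = 0x4B
  ',' = 0x2C → acc = 0x67
  '5' = 0x35 → acc = 0x52
  ',' = 0x2C → acc = 0x7E
  '1' = 0x31 → acc = 0x4F
  '1' = 0x31 → acc = 0x7E
  '2' = 0x32 → acc = 0x4C
Checksum = 0x4C.

4C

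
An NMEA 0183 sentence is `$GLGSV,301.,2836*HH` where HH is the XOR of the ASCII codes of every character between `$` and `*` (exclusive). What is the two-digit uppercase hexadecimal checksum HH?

XOR the ASCII codes of the payload characters:
  'G' = 0x47 → acc = 0x47
  'L' = 0x4C → acc = 0x0B
  'G' = 0x47 → acc = 0x4C
  'S' = 0x53 → acc = 0x1F
  'V' = 0x56 → acc = 0x49
  ',' = 0x2C → acc = 0x65
  '3' = 0x33 → acc = 0x56
  '0' = 0x30 → acc = 0x66
  '1' = 0x31 → acc = 0x57
  '.' = 0x2E → acc = 0x79
  ',' = 0x2C → acc = 0x55
  '2' = 0x32 → acc = 0x67
  '8' = 0x38 → acc = 0x5F
  '3' = 0x33 → acc = 0x6C
  '6' = 0x36 → acc = 0x5A
Checksum = 0x5A.

5A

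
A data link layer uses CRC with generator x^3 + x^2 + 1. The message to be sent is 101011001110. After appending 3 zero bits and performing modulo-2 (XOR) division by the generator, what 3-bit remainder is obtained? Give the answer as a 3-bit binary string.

001

Append 3 zeros: 101011001110000. Divide by 1101 (XOR where the leading bit is 1):
  pos 0: 1010 XOR 1101 = 0111
  pos 1: 1111 XOR 1101 = 0010
  pos 3: 1010 XOR 1101 = 0111
  pos 4: 1110 XOR 1101 = 0011
  pos 6: 1111 XOR 1101 = 0010
  pos 8: 1010 XOR 1101 = 0111
  pos 9: 1110 XOR 1101 = 0011
  pos 11: 1100 XOR 1101 = 0001
Remainder (last 3 bits) = 001. This is the CRC / FCS.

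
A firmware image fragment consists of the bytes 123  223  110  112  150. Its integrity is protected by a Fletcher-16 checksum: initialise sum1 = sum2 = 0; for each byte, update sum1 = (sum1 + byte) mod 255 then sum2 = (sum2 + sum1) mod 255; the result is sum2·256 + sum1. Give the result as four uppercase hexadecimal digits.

Running sums (mod 255):
  after byte 0 (123): sum1=123, sum2=123
  after byte 1 (223): sum1=91, sum2=214
  after byte 2 (110): sum1=201, sum2=160
  after byte 3 (112): sum1=58, sum2=218
  after byte 4 (150): sum1=208, sum2=171
Checksum = sum2·256 + sum1 = 171·256 + 208 = 43984 = 0xABD0.

ABD0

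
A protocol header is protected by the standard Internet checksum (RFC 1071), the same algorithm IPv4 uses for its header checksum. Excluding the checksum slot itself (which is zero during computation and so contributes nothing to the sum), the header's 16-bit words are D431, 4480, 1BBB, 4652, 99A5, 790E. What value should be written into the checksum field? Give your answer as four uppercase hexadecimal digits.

728C

One's-complement addition (fold any carry out of bit 15 back into bit 0):
  0xD431 + 0x4480 = 0x118B1 → wrap carry → 0x18B2
  0x18B2 + 0x1BBB = 0x0346D
  0x346D + 0x4652 = 0x07ABF
  0x7ABF + 0x99A5 = 0x11464 → wrap carry → 0x1465
  0x1465 + 0x790E = 0x08D73
One's-complement sum = 0x8D73.
Checksum = ~0x8D73 & 0xFFFF = 0x728C.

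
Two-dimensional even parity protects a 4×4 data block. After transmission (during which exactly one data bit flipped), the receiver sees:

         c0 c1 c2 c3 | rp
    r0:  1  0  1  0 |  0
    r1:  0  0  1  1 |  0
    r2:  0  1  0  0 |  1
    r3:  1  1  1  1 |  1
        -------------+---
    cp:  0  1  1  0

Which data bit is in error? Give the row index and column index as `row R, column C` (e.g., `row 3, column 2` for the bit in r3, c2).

Recompute each row's even parity and compare to rp:
  r0: data parity 0, sent rp 0 → ok
  r1: data parity 0, sent rp 0 → ok
  r2: data parity 1, sent rp 1 → ok
  r3: data parity 0, sent rp 1 → mismatch
Recompute each column's even parity and compare to cp:
  c0: data parity 0, sent cp 0 → ok
  c1: data parity 0, sent cp 1 → mismatch
  c2: data parity 1, sent cp 1 → ok
  c3: data parity 0, sent cp 0 → ok
Exactly one row (r3) and one column (c1) fail → the flipped bit is at their intersection.

row 3, column 1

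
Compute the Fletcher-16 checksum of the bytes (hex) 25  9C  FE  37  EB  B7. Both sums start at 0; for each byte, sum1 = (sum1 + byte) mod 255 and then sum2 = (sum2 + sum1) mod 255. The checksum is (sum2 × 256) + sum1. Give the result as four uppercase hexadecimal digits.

1F9B

Running sums (mod 255):
  after byte 0 (25): sum1=37, sum2=37
  after byte 1 (9C): sum1=193, sum2=230
  after byte 2 (FE): sum1=192, sum2=167
  after byte 3 (37): sum1=247, sum2=159
  after byte 4 (EB): sum1=227, sum2=131
  after byte 5 (B7): sum1=155, sum2=31
Checksum = sum2·256 + sum1 = 31·256 + 155 = 8091 = 0x1F9B.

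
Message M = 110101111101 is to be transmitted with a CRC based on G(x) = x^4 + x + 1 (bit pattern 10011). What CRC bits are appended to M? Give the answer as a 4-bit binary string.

Append 4 zeros: 1101011111010000. Divide by 10011 (XOR where the leading bit is 1):
  pos 0: 11010 XOR 10011 = 01001
  pos 1: 10011 XOR 10011 = 00000
  pos 6: 11110 XOR 10011 = 01101
  pos 7: 11011 XOR 10011 = 01000
  pos 8: 10000 XOR 10011 = 00011
  pos 11: 11000 XOR 10011 = 01011
Remainder (last 4 bits) = 1011. This is the CRC / FCS.

1011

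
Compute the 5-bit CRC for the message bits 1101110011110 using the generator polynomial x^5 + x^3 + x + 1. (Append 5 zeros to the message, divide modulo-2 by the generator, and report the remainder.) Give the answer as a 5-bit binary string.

10101

Append 5 zeros: 110111001111000000. Divide by 101011 (XOR where the leading bit is 1):
  pos 0: 110111 XOR 101011 = 011100
  pos 1: 111000 XOR 101011 = 010011
  pos 2: 100110 XOR 101011 = 001101
  pos 4: 110111 XOR 101011 = 011100
  pos 5: 111001 XOR 101011 = 010010
  pos 6: 100101 XOR 101011 = 001110
  pos 8: 111000 XOR 101011 = 010011
  pos 9: 100110 XOR 101011 = 001101
  pos 11: 110100 XOR 101011 = 011111
  pos 12: 111110 XOR 101011 = 010101
Remainder (last 5 bits) = 10101. This is the CRC / FCS.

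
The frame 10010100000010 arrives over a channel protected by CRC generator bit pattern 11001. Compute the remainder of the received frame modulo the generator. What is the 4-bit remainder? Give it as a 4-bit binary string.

0000

Modulo-2 division of 10010100000010 by 11001:
  pos 0: 10010 XOR 11001 = 01011
  pos 1: 10111 XOR 11001 = 01110
  pos 2: 11100 XOR 11001 = 00101
  pos 4: 10100 XOR 11001 = 01101
  pos 5: 11010 XOR 11001 = 00011
  pos 8: 11001 XOR 11001 = 00000
Remainder = 0000 (zero — the frame passes the CRC check).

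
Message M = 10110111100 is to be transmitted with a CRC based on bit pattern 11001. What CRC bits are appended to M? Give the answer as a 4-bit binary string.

0001

Append 4 zeros: 101101111000000. Divide by 11001 (XOR where the leading bit is 1):
  pos 0: 10110 XOR 11001 = 01111
  pos 1: 11111 XOR 11001 = 00110
  pos 3: 11011 XOR 11001 = 00010
  pos 6: 10100 XOR 11001 = 01101
  pos 7: 11010 XOR 11001 = 00011
  pos 10: 11000 XOR 11001 = 00001
Remainder (last 4 bits) = 0001. This is the CRC / FCS.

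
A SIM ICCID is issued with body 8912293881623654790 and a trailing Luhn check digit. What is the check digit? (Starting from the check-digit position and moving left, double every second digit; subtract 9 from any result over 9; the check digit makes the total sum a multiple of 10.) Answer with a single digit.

9

Partial digits right→left: 0 9 7 4 5 6 3 2 6 1 8 8 3 9 2 2 1 9 8
Double every second digit counting from the check-digit position (so the 1st, 3rd, 5th, ... of the partial from the right).
  doubled (with −9 where >9): 0 5 1 6 3 7 6 4 2 7 → sum 41
  kept as-is: 9 4 6 2 1 8 9 2 9 → sum 50
Total = 41 + 50 = 91.
Check digit = (10 − (91 mod 10)) mod 10 = 9.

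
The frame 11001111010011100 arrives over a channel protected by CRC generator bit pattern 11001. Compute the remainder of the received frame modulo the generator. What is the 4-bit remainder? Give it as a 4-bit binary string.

Modulo-2 division of 11001111010011100 by 11001:
  pos 0: 11001 XOR 11001 = 00000
  pos 5: 11101 XOR 11001 = 00100
  pos 7: 10000 XOR 11001 = 01001
  pos 8: 10011 XOR 11001 = 01010
  pos 9: 10101 XOR 11001 = 01100
  pos 10: 11001 XOR 11001 = 00000
Remainder = 0000 (zero — the frame passes the CRC check).

0000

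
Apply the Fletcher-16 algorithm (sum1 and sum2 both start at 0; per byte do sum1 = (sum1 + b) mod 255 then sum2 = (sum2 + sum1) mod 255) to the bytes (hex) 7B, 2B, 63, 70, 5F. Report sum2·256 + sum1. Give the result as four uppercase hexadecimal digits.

80D9

Running sums (mod 255):
  after byte 0 (7B): sum1=123, sum2=123
  after byte 1 (2B): sum1=166, sum2=34
  after byte 2 (63): sum1=10, sum2=44
  after byte 3 (70): sum1=122, sum2=166
  after byte 4 (5F): sum1=217, sum2=128
Checksum = sum2·256 + sum1 = 128·256 + 217 = 32985 = 0x80D9.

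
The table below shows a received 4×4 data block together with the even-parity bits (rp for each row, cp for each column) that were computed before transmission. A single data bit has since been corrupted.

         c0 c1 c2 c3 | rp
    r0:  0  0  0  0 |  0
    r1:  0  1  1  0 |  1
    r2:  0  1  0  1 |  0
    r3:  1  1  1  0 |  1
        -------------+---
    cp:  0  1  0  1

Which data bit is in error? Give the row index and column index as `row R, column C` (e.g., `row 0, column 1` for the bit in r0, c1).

Recompute each row's even parity and compare to rp:
  r0: data parity 0, sent rp 0 → ok
  r1: data parity 0, sent rp 1 → mismatch
  r2: data parity 0, sent rp 0 → ok
  r3: data parity 1, sent rp 1 → ok
Recompute each column's even parity and compare to cp:
  c0: data parity 1, sent cp 0 → mismatch
  c1: data parity 1, sent cp 1 → ok
  c2: data parity 0, sent cp 0 → ok
  c3: data parity 1, sent cp 1 → ok
Exactly one row (r1) and one column (c0) fail → the flipped bit is at their intersection.

row 1, column 0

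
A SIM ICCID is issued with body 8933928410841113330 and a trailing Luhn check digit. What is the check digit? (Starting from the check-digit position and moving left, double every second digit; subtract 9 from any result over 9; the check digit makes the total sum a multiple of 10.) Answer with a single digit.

Partial digits right→left: 0 3 3 3 1 1 1 4 8 0 1 4 8 2 9 3 3 9 8
Double every second digit counting from the check-digit position (so the 1st, 3rd, 5th, ... of the partial from the right).
  doubled (with −9 where >9): 0 6 2 2 7 2 7 9 6 7 → sum 48
  kept as-is: 3 3 1 4 0 4 2 3 9 → sum 29
Total = 48 + 29 = 77.
Check digit = (10 − (77 mod 10)) mod 10 = 3.

3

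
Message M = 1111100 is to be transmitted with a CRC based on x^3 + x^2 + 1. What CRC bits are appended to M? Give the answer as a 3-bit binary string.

Append 3 zeros: 1111100000. Divide by 1101 (XOR where the leading bit is 1):
  pos 0: 1111 XOR 1101 = 0010
  pos 2: 1010 XOR 1101 = 0111
  pos 3: 1110 XOR 1101 = 0011
  pos 5: 1100 XOR 1101 = 0001
Remainder (last 3 bits) = 010. This is the CRC / FCS.

010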